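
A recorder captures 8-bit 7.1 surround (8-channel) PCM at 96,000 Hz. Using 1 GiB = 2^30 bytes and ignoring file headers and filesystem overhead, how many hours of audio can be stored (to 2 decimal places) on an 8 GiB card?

Uncompressed byte rate = 96,000 × 1 × 8 = 768,000 bytes/s.
Capacity = 8 × 1,073,741,824 = 8,589,934,592 bytes.
8,589,934,592 / 768,000 ≈ 11184.81 s → 3.11 hours.

3.11 hours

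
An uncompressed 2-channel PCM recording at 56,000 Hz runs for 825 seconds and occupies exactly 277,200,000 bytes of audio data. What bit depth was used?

24 bits

Bytes per sample = 277,200,000 / (56,000 × 825 × 2) = 277,200,000 / 92,400,000 = 3.
Bit depth = 3 × 8 = 24 bits.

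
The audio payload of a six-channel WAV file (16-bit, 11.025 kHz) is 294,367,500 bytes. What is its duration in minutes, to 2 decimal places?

Byte rate = 11,025 × 2 × 6 = 132,300 bytes/s.
Duration = 294,367,500 / 132,300 = 2,225 s.
2,225 s / 60 = 37.08 minutes.

37.08 minutes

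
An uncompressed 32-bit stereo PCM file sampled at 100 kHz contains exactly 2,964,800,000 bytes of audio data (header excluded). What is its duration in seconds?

Byte rate = 100,000 × 4 × 2 = 800,000 bytes/s.
Duration = 2,964,800,000 / 800,000 = 3,706 s.

3,706 seconds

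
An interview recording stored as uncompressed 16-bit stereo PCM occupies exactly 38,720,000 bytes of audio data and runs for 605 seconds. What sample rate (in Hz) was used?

16,000 Hz

Bytes = sample_rate × seconds × bytes_per_sample × channels.
sample_rate = 38,720,000 / (605 × 2 × 2) = 38,720,000 / 2,420 = 16,000 Hz.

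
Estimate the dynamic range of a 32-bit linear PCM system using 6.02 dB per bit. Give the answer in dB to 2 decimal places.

192.64 dB

32 × 6.02 = 192.64 dB.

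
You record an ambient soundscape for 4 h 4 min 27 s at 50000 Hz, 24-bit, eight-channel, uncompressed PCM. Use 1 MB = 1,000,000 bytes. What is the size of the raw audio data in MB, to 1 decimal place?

17600.4 MB

Duration = 4 h 4 min 27 s = 14,667 s.
Bytes = 50,000 samples/s × 14,667 s × 3 bytes/sample × 8 ch = 17,600,400,000 bytes.
17,600,400,000 / 1,000,000 = 17600.4 MB.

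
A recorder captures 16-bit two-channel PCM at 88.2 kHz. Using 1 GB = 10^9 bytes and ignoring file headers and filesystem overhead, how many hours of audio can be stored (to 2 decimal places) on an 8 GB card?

Uncompressed byte rate = 88,200 × 2 × 2 = 352,800 bytes/s.
Capacity = 8 × 1,000,000,000 = 8,000,000,000 bytes.
8,000,000,000 / 352,800 ≈ 22675.74 s → 6.30 hours.

6.30 hours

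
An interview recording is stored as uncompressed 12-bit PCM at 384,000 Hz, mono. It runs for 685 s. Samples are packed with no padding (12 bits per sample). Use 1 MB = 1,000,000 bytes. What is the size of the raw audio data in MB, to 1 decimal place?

Bits = 384,000 × 685 × 12 × 1 = 3,156,480,000 bits = 394,560,000 bytes.
394,560,000 / 1,000,000 = 394.6 MB.

394.6 MB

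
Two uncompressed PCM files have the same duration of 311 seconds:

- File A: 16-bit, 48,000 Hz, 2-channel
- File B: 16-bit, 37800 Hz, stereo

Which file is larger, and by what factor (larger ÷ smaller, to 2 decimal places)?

File A, by a factor of 1.27

File A: 48,000 × 2 × 2 = 192,000 bytes/s.
File B: 37,800 × 2 × 2 = 151,200 bytes/s.
File A is larger; ratio = 59,712,000 / 47,023,200 = 1.27.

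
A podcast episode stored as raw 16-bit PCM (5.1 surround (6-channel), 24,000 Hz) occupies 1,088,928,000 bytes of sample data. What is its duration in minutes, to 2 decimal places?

Byte rate = 24,000 × 2 × 6 = 288,000 bytes/s.
Duration = 1,088,928,000 / 288,000 = 3,781 s.
3,781 s / 60 = 63.02 minutes.

63.02 minutes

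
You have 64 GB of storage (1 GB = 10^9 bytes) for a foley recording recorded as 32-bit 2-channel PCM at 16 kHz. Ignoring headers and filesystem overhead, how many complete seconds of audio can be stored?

Uncompressed byte rate = 16,000 × 4 × 2 = 128,000 bytes/s.
Capacity = 64 × 1,000,000,000 = 64,000,000,000 bytes.
64,000,000,000 / 128,000 ≈ 500000 s → 500,000 seconds.

500,000 seconds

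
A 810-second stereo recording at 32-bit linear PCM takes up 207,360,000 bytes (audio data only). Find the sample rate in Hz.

Bytes = sample_rate × seconds × bytes_per_sample × channels.
sample_rate = 207,360,000 / (810 × 4 × 2) = 207,360,000 / 6,480 = 32,000 Hz.

32,000 Hz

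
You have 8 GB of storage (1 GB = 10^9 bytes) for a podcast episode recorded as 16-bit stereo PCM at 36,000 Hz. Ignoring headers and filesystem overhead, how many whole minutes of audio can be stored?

Uncompressed byte rate = 36,000 × 2 × 2 = 144,000 bytes/s.
Capacity = 8 × 1,000,000,000 = 8,000,000,000 bytes.
8,000,000,000 / 144,000 ≈ 55555.56 s → 925 minutes.

925 minutes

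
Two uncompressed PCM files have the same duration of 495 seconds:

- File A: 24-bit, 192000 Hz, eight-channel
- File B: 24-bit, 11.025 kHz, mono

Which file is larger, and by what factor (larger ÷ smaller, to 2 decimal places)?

File A: 192,000 × 3 × 8 = 4,608,000 bytes/s.
File B: 11,025 × 3 × 1 = 33,075 bytes/s.
File A is larger; ratio = 2,280,960,000 / 16,372,125 = 139.32.

File A, by a factor of 139.32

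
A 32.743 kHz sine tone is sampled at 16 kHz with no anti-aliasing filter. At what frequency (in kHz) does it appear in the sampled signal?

0.743 kHz

Nyquist = 16,000/2 = 8,000 Hz; 32,743 Hz exceeds it.
Alias = |32,743 − 2×16,000| = |32,743 − 32,000| = 743 Hz = 0.743 kHz.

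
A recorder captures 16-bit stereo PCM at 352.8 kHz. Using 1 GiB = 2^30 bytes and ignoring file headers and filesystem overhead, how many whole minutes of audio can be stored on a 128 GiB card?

Uncompressed byte rate = 352,800 × 2 × 2 = 1,411,200 bytes/s.
Capacity = 128 × 1,073,741,824 = 137,438,953,472 bytes.
137,438,953,472 / 1,411,200 ≈ 97391.55 s → 1,623 minutes.

1,623 minutes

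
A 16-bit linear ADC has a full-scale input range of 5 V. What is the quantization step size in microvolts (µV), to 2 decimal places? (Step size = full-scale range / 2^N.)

5 V / 2^16 = 5 / 65,536 V = 76.29 µV.

76.29 µV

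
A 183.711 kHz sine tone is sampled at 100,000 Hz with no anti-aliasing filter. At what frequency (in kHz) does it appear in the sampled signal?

Nyquist = 100,000/2 = 50,000 Hz; 183,711 Hz exceeds it.
Alias = |183,711 − 2×100,000| = |183,711 − 200,000| = 16,289 Hz = 16.289 kHz.

16.289 kHz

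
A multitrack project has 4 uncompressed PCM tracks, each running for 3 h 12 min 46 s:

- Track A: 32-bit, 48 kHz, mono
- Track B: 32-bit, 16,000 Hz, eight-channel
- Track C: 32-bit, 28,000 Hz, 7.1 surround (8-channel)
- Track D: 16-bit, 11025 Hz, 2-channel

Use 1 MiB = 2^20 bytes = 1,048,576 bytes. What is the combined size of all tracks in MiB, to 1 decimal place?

18134.7 MiB

3 h 12 min 46 s = 11,566 s.
Track A: 48,000 × 11,566 × 4 × 1 = 2,220,672,000 bytes.
Track B: 16,000 × 11,566 × 4 × 8 = 5,921,792,000 bytes.
Track C: 28,000 × 11,566 × 4 × 8 = 10,363,136,000 bytes.
Track D: 11,025 × 11,566 × 2 × 2 = 510,060,600 bytes.
Total = 19,015,660,600 bytes = 18134.7 MiB.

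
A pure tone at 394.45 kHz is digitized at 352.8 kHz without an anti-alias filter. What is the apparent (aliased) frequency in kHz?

41.65 kHz

Nyquist = 352,800/2 = 176,400 Hz; 394,450 Hz exceeds it.
Alias = |394,450 − 1×352,800| = |394,450 − 352,800| = 41,650 Hz = 41.65 kHz.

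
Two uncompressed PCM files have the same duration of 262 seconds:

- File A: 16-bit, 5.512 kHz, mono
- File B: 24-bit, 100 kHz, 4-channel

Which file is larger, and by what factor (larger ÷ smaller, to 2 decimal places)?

File B, by a factor of 108.85

File A: 5,512 × 2 × 1 = 11,024 bytes/s.
File B: 100,000 × 3 × 4 = 1,200,000 bytes/s.
File B is larger; ratio = 314,400,000 / 2,888,288 = 108.85.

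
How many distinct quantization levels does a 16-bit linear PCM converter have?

65,536 levels

2^16 = 65,536.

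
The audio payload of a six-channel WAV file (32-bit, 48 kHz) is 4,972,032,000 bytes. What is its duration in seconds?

Byte rate = 48,000 × 4 × 6 = 1,152,000 bytes/s.
Duration = 4,972,032,000 / 1,152,000 = 4,316 s.

4,316 seconds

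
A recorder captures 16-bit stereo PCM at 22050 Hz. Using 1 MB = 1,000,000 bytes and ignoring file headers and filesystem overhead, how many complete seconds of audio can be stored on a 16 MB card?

181 seconds

Uncompressed byte rate = 22,050 × 2 × 2 = 88,200 bytes/s.
Capacity = 16 × 1,000,000 = 16,000,000 bytes.
16,000,000 / 88,200 ≈ 181.41 s → 181 seconds.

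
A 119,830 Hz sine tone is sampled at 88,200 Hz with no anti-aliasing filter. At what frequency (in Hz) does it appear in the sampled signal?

31,630 Hz

Nyquist = 88,200/2 = 44,100 Hz; 119,830 Hz exceeds it.
Alias = |119,830 − 1×88,200| = |119,830 − 88,200| = 31,630 Hz.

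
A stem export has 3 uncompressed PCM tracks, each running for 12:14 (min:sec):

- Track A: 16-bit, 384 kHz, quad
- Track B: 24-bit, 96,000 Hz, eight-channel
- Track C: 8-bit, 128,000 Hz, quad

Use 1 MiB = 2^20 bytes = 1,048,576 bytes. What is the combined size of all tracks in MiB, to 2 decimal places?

12:14 (min:sec) = 734 s.
Track A: 384,000 × 734 × 2 × 4 = 2,254,848,000 bytes.
Track B: 96,000 × 734 × 3 × 8 = 1,691,136,000 bytes.
Track C: 128,000 × 734 × 1 × 4 = 375,808,000 bytes.
Total = 4,321,792,000 bytes = 4121.58 MiB.

4121.58 MiB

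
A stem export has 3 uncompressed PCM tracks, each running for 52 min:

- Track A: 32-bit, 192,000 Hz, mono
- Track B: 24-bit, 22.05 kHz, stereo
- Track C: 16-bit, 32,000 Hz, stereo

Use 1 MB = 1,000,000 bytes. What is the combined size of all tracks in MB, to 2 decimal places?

3208.30 MB

52 min = 3,120 s.
Track A: 192,000 × 3,120 × 4 × 1 = 2,396,160,000 bytes.
Track B: 22,050 × 3,120 × 3 × 2 = 412,776,000 bytes.
Track C: 32,000 × 3,120 × 2 × 2 = 399,360,000 bytes.
Total = 3,208,296,000 bytes = 3208.30 MB.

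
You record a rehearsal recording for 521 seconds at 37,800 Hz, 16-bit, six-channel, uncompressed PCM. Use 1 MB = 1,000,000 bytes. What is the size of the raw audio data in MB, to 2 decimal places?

236.33 MB

Bytes = 37,800 samples/s × 521 s × 2 bytes/sample × 6 ch = 236,325,600 bytes.
236,325,600 / 1,000,000 = 236.33 MB.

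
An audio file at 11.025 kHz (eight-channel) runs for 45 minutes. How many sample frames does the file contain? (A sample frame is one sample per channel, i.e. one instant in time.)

29,767,500 sample frames

45 minutes = 2,700 s.
11,025 samples/s × 2,700 s = 29,767,500 frames.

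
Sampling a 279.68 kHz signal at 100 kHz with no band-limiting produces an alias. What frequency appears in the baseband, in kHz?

20.32 kHz

Nyquist = 100,000/2 = 50,000 Hz; 279,680 Hz exceeds it.
Alias = |279,680 − 3×100,000| = |279,680 − 300,000| = 20,320 Hz = 20.32 kHz.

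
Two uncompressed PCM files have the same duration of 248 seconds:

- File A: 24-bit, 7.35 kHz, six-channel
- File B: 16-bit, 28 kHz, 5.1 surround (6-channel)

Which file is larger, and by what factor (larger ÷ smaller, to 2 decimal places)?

File A: 7,350 × 3 × 6 = 132,300 bytes/s.
File B: 28,000 × 2 × 6 = 336,000 bytes/s.
File B is larger; ratio = 83,328,000 / 32,810,400 = 2.54.

File B, by a factor of 2.54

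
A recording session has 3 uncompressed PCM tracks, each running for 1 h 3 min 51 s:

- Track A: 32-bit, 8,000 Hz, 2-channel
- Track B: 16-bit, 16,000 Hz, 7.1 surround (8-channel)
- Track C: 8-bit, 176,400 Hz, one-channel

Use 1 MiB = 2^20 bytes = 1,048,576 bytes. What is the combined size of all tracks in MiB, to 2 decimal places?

1 h 3 min 51 s = 3,831 s.
Track A: 8,000 × 3,831 × 4 × 2 = 245,184,000 bytes.
Track B: 16,000 × 3,831 × 2 × 8 = 980,736,000 bytes.
Track C: 176,400 × 3,831 × 1 × 1 = 675,788,400 bytes.
Total = 1,901,708,400 bytes = 1813.61 MiB.

1813.61 MiB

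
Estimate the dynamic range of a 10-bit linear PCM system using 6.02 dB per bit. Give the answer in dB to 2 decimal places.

10 × 6.02 = 60.20 dB.

60.20 dB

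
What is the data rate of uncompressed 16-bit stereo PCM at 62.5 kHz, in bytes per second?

Bit rate = 62,500 × 16 × 2 = 2,000,000 bits/s.
2,000,000 / 8 = 250,000 bytes/s.

250,000 bytes/s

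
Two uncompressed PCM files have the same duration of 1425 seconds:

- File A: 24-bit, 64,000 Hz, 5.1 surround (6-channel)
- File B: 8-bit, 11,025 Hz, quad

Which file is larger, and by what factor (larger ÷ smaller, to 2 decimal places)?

File A, by a factor of 26.12

File A: 64,000 × 3 × 6 = 1,152,000 bytes/s.
File B: 11,025 × 1 × 4 = 44,100 bytes/s.
File A is larger; ratio = 1,641,600,000 / 62,842,500 = 26.12.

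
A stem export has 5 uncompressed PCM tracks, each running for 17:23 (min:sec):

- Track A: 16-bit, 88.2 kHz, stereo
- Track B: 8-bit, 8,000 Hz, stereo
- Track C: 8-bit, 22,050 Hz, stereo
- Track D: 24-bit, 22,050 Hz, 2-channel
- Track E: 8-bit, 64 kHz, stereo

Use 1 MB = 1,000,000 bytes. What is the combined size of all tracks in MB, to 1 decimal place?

17:23 (min:sec) = 1,043 s.
Track A: 88,200 × 1,043 × 2 × 2 = 367,970,400 bytes.
Track B: 8,000 × 1,043 × 1 × 2 = 16,688,000 bytes.
Track C: 22,050 × 1,043 × 1 × 2 = 45,996,300 bytes.
Track D: 22,050 × 1,043 × 3 × 2 = 137,988,900 bytes.
Track E: 64,000 × 1,043 × 1 × 2 = 133,504,000 bytes.
Total = 702,147,600 bytes = 702.1 MB.

702.1 MB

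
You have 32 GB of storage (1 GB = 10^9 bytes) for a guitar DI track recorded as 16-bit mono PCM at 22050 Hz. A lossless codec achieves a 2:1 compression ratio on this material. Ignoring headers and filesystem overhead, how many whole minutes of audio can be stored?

24,187 minutes

Uncompressed byte rate = 22,050 × 2 × 1 = 44,100 bytes/s.
After 2:1 compression, effective rate ≈ 22050 bytes/s.
Capacity = 32 × 1,000,000,000 = 32,000,000,000 bytes.
32,000,000,000 / effective rate ≈ 1451247.17 s → 24,187 minutes.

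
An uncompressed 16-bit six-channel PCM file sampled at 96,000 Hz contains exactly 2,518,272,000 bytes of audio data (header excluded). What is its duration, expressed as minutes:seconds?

Byte rate = 96,000 × 2 × 6 = 1,152,000 bytes/s.
Duration = 2,518,272,000 / 1,152,000 = 2,186 s.
2,186 s = 36:26.

36:26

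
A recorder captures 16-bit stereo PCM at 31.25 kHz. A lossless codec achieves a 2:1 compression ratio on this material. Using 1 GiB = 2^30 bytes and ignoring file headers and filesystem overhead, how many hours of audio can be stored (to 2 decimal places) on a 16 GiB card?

76.35 hours

Uncompressed byte rate = 31,250 × 2 × 2 = 125,000 bytes/s.
After 2:1 compression, effective rate ≈ 62500 bytes/s.
Capacity = 16 × 1,073,741,824 = 17,179,869,184 bytes.
17,179,869,184 / effective rate ≈ 274877.91 s → 76.35 hours.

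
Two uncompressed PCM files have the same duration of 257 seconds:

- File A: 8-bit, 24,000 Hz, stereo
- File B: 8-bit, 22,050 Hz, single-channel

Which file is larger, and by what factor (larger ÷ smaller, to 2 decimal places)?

File A: 24,000 × 1 × 2 = 48,000 bytes/s.
File B: 22,050 × 1 × 1 = 22,050 bytes/s.
File A is larger; ratio = 12,336,000 / 5,666,850 = 2.18.

File A, by a factor of 2.18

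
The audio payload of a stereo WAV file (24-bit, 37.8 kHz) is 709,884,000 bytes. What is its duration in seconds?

3,130 seconds

Byte rate = 37,800 × 3 × 2 = 226,800 bytes/s.
Duration = 709,884,000 / 226,800 = 3,130 s.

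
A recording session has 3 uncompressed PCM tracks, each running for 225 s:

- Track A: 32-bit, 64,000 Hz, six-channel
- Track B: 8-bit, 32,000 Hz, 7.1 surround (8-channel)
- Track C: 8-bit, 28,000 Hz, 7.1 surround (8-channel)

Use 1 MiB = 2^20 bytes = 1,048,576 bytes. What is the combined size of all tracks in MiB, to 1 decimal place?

Track A: 64,000 × 225 × 4 × 6 = 345,600,000 bytes.
Track B: 32,000 × 225 × 1 × 8 = 57,600,000 bytes.
Track C: 28,000 × 225 × 1 × 8 = 50,400,000 bytes.
Total = 453,600,000 bytes = 432.6 MiB.

432.6 MiB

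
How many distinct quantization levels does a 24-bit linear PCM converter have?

16,777,216 levels

2^24 = 16,777,216.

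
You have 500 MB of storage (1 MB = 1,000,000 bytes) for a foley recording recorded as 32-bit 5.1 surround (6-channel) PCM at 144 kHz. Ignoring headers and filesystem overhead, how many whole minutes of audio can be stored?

2 minutes

Uncompressed byte rate = 144,000 × 4 × 6 = 3,456,000 bytes/s.
Capacity = 500 × 1,000,000 = 500,000,000 bytes.
500,000,000 / 3,456,000 ≈ 144.68 s → 2 minutes.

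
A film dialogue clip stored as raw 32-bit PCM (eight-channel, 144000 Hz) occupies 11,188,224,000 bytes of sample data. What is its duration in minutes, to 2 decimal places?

Byte rate = 144,000 × 4 × 8 = 4,608,000 bytes/s.
Duration = 11,188,224,000 / 4,608,000 = 2,428 s.
2,428 s / 60 = 40.47 minutes.

40.47 minutes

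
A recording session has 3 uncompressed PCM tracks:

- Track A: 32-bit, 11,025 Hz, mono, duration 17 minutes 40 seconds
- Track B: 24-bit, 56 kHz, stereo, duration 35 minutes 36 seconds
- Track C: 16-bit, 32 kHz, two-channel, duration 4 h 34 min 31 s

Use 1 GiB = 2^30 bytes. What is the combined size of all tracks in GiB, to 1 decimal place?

Track A: 17 minutes 40 seconds = 1,060 s; 11,025 × 1,060 × 4 × 1 = 46,746,000 bytes.
Track B: 35 minutes 36 seconds = 2,136 s; 56,000 × 2,136 × 3 × 2 = 717,696,000 bytes.
Track C: 4 h 34 min 31 s = 16,471 s; 32,000 × 16,471 × 2 × 2 = 2,108,288,000 bytes.
Total = 2,872,730,000 bytes = 2.7 GiB.

2.7 GiB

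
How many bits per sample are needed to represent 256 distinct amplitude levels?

log2(256) = 8.

8 bits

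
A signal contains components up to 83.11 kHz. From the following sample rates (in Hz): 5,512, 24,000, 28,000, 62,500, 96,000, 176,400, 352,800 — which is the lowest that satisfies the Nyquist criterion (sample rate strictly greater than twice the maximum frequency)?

Need sample rate > 2 × 83,110 = 166,220 Hz.
Lowest listed rate above 166,220 Hz is 176,400 Hz.

176,400 Hz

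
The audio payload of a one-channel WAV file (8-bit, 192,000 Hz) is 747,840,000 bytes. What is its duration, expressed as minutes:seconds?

64:55

Byte rate = 192,000 × 1 × 1 = 192,000 bytes/s.
Duration = 747,840,000 / 192,000 = 3,895 s.
3,895 s = 64:55.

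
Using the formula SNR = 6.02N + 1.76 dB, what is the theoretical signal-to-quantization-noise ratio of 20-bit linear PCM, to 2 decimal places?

6.02 × 20 + 1.76 = 122.16 dB.

122.16 dB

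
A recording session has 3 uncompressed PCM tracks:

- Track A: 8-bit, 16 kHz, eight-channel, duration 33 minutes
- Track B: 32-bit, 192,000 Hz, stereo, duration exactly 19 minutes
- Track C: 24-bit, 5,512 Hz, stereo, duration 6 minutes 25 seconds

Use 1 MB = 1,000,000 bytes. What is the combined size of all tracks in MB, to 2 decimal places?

2017.21 MB

Track A: 33 minutes = 1,980 s; 16,000 × 1,980 × 1 × 8 = 253,440,000 bytes.
Track B: exactly 19 minutes = 1,140 s; 192,000 × 1,140 × 4 × 2 = 1,751,040,000 bytes.
Track C: 6 minutes 25 seconds = 385 s; 5,512 × 385 × 3 × 2 = 12,732,720 bytes.
Total = 2,017,212,720 bytes = 2017.21 MB.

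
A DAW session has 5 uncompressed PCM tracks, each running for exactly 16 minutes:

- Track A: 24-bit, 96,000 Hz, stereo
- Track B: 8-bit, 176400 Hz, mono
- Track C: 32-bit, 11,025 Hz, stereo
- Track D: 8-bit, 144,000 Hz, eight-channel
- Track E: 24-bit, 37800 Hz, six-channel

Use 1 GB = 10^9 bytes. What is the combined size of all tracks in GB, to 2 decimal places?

2.57 GB

exactly 16 minutes = 960 s.
Track A: 96,000 × 960 × 3 × 2 = 552,960,000 bytes.
Track B: 176,400 × 960 × 1 × 1 = 169,344,000 bytes.
Track C: 11,025 × 960 × 4 × 2 = 84,672,000 bytes.
Track D: 144,000 × 960 × 1 × 8 = 1,105,920,000 bytes.
Track E: 37,800 × 960 × 3 × 6 = 653,184,000 bytes.
Total = 2,566,080,000 bytes = 2.57 GB.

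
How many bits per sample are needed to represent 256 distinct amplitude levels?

8 bits

log2(256) = 8.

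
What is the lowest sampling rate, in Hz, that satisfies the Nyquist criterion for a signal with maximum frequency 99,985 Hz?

199,970 Hz

Minimum sample rate = 2 × 99,985 Hz = 199,970 Hz.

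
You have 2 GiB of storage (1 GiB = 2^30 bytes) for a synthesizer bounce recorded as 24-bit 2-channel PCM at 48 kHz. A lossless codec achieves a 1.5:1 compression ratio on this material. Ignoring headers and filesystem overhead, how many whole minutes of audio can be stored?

186 minutes

Uncompressed byte rate = 48,000 × 3 × 2 = 288,000 bytes/s.
After 1.5:1 compression, effective rate ≈ 192000 bytes/s.
Capacity = 2 × 1,073,741,824 = 2,147,483,648 bytes.
2,147,483,648 / effective rate ≈ 11184.81 s → 186 minutes.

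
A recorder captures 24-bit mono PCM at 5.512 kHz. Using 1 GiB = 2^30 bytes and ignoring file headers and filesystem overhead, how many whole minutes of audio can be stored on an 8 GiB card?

8,657 minutes

Uncompressed byte rate = 5,512 × 3 × 1 = 16,536 bytes/s.
Capacity = 8 × 1,073,741,824 = 8,589,934,592 bytes.
8,589,934,592 / 16,536 ≈ 519468.71 s → 8,657 minutes.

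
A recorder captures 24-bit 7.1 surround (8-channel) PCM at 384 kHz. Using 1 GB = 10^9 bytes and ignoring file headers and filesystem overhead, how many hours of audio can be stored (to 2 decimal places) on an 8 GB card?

Uncompressed byte rate = 384,000 × 3 × 8 = 9,216,000 bytes/s.
Capacity = 8 × 1,000,000,000 = 8,000,000,000 bytes.
8,000,000,000 / 9,216,000 ≈ 868.06 s → 0.24 hours.

0.24 hours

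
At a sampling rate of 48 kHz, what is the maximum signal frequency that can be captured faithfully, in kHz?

24 kHz

Nyquist frequency = sample rate / 2 = 48,000 / 2 = 24 kHz.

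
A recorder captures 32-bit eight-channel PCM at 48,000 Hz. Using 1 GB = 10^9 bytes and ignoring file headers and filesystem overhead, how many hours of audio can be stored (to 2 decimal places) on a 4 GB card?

Uncompressed byte rate = 48,000 × 4 × 8 = 1,536,000 bytes/s.
Capacity = 4 × 1,000,000,000 = 4,000,000,000 bytes.
4,000,000,000 / 1,536,000 ≈ 2604.17 s → 0.72 hours.

0.72 hours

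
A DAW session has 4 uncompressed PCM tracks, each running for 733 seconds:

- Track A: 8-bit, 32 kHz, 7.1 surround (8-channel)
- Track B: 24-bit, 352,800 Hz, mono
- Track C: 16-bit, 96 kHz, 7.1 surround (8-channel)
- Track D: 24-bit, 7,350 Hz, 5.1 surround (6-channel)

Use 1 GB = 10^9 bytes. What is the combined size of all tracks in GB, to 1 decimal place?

Track A: 32,000 × 733 × 1 × 8 = 187,648,000 bytes.
Track B: 352,800 × 733 × 3 × 1 = 775,807,200 bytes.
Track C: 96,000 × 733 × 2 × 8 = 1,125,888,000 bytes.
Track D: 7,350 × 733 × 3 × 6 = 96,975,900 bytes.
Total = 2,186,319,100 bytes = 2.2 GB.

2.2 GB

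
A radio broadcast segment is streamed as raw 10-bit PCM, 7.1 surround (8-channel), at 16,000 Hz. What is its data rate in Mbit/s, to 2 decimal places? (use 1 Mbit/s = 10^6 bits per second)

Bit rate = 16,000 × 10 × 8 = 1,280,000 bits/s.
= 1.28 Mbit/s.

1.28 Mbit/s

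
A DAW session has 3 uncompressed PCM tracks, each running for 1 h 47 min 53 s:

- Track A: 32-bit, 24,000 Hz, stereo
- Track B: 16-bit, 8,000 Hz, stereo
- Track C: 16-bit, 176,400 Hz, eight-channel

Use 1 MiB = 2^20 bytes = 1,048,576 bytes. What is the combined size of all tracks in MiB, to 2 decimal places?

18805.83 MiB

1 h 47 min 53 s = 6,473 s.
Track A: 24,000 × 6,473 × 4 × 2 = 1,242,816,000 bytes.
Track B: 8,000 × 6,473 × 2 × 2 = 207,136,000 bytes.
Track C: 176,400 × 6,473 × 2 × 8 = 18,269,395,200 bytes.
Total = 19,719,347,200 bytes = 18805.83 MiB.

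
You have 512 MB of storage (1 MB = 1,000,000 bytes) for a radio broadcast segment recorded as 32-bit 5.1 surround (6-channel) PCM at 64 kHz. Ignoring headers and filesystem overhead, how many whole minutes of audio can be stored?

Uncompressed byte rate = 64,000 × 4 × 6 = 1,536,000 bytes/s.
Capacity = 512 × 1,000,000 = 512,000,000 bytes.
512,000,000 / 1,536,000 ≈ 333.33 s → 5 minutes.

5 minutes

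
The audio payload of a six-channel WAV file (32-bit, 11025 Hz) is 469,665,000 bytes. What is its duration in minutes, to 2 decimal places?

Byte rate = 11,025 × 4 × 6 = 264,600 bytes/s.
Duration = 469,665,000 / 264,600 = 1,775 s.
1,775 s / 60 = 29.58 minutes.

29.58 minutes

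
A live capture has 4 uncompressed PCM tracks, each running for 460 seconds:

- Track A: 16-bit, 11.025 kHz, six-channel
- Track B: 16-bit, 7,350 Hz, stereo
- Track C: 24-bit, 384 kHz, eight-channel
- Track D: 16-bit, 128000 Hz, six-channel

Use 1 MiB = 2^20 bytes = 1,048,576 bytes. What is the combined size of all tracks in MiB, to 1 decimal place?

4787.7 MiB

Track A: 11,025 × 460 × 2 × 6 = 60,858,000 bytes.
Track B: 7,350 × 460 × 2 × 2 = 13,524,000 bytes.
Track C: 384,000 × 460 × 3 × 8 = 4,239,360,000 bytes.
Track D: 128,000 × 460 × 2 × 6 = 706,560,000 bytes.
Total = 5,020,302,000 bytes = 4787.7 MiB.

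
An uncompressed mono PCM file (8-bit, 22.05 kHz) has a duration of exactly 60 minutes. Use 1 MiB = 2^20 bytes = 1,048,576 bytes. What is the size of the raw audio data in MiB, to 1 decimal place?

Duration = exactly 60 minutes = 3,600 s.
Bytes = 22,050 samples/s × 3,600 s × 1 bytes/sample × 1 ch = 79,380,000 bytes.
79,380,000 / 1,048,576 = 75.7 MiB.

75.7 MiB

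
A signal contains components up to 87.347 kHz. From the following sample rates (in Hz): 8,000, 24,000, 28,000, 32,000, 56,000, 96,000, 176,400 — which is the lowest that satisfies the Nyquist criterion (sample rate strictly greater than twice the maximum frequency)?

176,400 Hz

Need sample rate > 2 × 87,347 = 174,694 Hz.
Lowest listed rate above 174,694 Hz is 176,400 Hz.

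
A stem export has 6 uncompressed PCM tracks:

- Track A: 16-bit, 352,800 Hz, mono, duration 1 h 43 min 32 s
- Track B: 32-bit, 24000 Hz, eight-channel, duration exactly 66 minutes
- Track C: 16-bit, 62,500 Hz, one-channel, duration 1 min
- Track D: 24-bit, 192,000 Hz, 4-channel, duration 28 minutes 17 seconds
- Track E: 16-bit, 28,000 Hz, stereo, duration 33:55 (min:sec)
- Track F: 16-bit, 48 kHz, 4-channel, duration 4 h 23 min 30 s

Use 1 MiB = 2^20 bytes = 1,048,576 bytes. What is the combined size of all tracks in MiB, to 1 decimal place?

16823.6 MiB

Track A: 1 h 43 min 32 s = 6,212 s; 352,800 × 6,212 × 2 × 1 = 4,383,187,200 bytes.
Track B: exactly 66 minutes = 3,960 s; 24,000 × 3,960 × 4 × 8 = 3,041,280,000 bytes.
Track C: 1 min = 60 s; 62,500 × 60 × 2 × 1 = 7,500,000 bytes.
Track D: 28 minutes 17 seconds = 1,697 s; 192,000 × 1,697 × 3 × 4 = 3,909,888,000 bytes.
Track E: 33:55 (min:sec) = 2,035 s; 28,000 × 2,035 × 2 × 2 = 227,920,000 bytes.
Track F: 4 h 23 min 30 s = 15,810 s; 48,000 × 15,810 × 2 × 4 = 6,071,040,000 bytes.
Total = 17,640,815,200 bytes = 16823.6 MiB.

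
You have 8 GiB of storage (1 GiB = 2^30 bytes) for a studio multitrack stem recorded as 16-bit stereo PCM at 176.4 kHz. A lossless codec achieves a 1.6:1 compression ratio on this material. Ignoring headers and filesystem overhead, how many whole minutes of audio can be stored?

324 minutes

Uncompressed byte rate = 176,400 × 2 × 2 = 705,600 bytes/s.
After 1.6:1 compression, effective rate ≈ 441000 bytes/s.
Capacity = 8 × 1,073,741,824 = 8,589,934,592 bytes.
8,589,934,592 / effective rate ≈ 19478.31 s → 324 minutes.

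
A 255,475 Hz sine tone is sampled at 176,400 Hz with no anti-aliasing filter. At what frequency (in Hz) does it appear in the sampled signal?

79,075 Hz

Nyquist = 176,400/2 = 88,200 Hz; 255,475 Hz exceeds it.
Alias = |255,475 − 1×176,400| = |255,475 − 176,400| = 79,075 Hz.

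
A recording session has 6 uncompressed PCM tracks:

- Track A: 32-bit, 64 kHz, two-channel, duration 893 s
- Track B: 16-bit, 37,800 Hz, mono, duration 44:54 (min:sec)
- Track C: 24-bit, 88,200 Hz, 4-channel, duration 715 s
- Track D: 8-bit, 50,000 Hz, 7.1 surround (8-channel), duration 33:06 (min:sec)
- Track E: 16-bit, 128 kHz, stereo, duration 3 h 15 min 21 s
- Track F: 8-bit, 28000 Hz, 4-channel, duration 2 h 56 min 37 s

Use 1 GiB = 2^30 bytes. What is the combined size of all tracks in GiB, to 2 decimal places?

Track A: 64,000 × 893 × 4 × 2 = 457,216,000 bytes.
Track B: 44:54 (min:sec) = 2,694 s; 37,800 × 2,694 × 2 × 1 = 203,666,400 bytes.
Track C: 88,200 × 715 × 3 × 4 = 756,756,000 bytes.
Track D: 33:06 (min:sec) = 1,986 s; 50,000 × 1,986 × 1 × 8 = 794,400,000 bytes.
Track E: 3 h 15 min 21 s = 11,721 s; 128,000 × 11,721 × 2 × 2 = 6,001,152,000 bytes.
Track F: 2 h 56 min 37 s = 10,597 s; 28,000 × 10,597 × 1 × 4 = 1,186,864,000 bytes.
Total = 9,400,054,400 bytes = 8.75 GiB.

8.75 GiB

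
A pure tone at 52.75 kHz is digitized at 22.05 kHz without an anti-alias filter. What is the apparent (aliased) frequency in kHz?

Nyquist = 22,050/2 = 11,025 Hz; 52,750 Hz exceeds it.
Alias = |52,750 − 2×22,050| = |52,750 − 44,100| = 8,650 Hz = 8.65 kHz.

8.65 kHz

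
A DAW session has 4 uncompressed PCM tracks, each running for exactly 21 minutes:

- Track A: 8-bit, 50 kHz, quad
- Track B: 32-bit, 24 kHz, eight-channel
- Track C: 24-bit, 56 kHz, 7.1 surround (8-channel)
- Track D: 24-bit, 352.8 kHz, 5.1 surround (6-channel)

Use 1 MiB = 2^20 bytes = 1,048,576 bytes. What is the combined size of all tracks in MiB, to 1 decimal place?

10409.0 MiB

exactly 21 minutes = 1,260 s.
Track A: 50,000 × 1,260 × 1 × 4 = 252,000,000 bytes.
Track B: 24,000 × 1,260 × 4 × 8 = 967,680,000 bytes.
Track C: 56,000 × 1,260 × 3 × 8 = 1,693,440,000 bytes.
Track D: 352,800 × 1,260 × 3 × 6 = 8,001,504,000 bytes.
Total = 10,914,624,000 bytes = 10409.0 MiB.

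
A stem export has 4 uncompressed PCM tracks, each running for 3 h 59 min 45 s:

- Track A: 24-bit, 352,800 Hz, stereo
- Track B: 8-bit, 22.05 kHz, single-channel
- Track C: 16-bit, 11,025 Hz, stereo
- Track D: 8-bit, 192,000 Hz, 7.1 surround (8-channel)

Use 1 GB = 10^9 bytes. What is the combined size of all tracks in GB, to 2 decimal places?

53.50 GB

3 h 59 min 45 s = 14,385 s.
Track A: 352,800 × 14,385 × 3 × 2 = 30,450,168,000 bytes.
Track B: 22,050 × 14,385 × 1 × 1 = 317,189,250 bytes.
Track C: 11,025 × 14,385 × 2 × 2 = 634,378,500 bytes.
Track D: 192,000 × 14,385 × 1 × 8 = 22,095,360,000 bytes.
Total = 53,497,095,750 bytes = 53.50 GB.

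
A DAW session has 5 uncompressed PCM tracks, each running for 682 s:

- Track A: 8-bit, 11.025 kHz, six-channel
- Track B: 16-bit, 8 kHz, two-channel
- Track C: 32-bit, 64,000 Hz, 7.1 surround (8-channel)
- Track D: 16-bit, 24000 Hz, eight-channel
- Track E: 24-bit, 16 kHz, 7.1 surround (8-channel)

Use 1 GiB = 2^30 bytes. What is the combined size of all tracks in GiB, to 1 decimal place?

Track A: 11,025 × 682 × 1 × 6 = 45,114,300 bytes.
Track B: 8,000 × 682 × 2 × 2 = 21,824,000 bytes.
Track C: 64,000 × 682 × 4 × 8 = 1,396,736,000 bytes.
Track D: 24,000 × 682 × 2 × 8 = 261,888,000 bytes.
Track E: 16,000 × 682 × 3 × 8 = 261,888,000 bytes.
Total = 1,987,450,300 bytes = 1.9 GiB.

1.9 GiB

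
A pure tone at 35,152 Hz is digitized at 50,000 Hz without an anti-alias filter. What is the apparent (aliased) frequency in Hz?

Nyquist = 50,000/2 = 25,000 Hz; 35,152 Hz exceeds it.
Alias = |35,152 − 1×50,000| = |35,152 − 50,000| = 14,848 Hz.

14,848 Hz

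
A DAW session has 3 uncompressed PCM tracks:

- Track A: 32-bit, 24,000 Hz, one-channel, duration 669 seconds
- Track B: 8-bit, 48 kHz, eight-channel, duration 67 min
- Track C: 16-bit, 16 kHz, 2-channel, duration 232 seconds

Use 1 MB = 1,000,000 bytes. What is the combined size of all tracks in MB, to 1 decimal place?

Track A: 24,000 × 669 × 4 × 1 = 64,224,000 bytes.
Track B: 67 min = 4,020 s; 48,000 × 4,020 × 1 × 8 = 1,543,680,000 bytes.
Track C: 16,000 × 232 × 2 × 2 = 14,848,000 bytes.
Total = 1,622,752,000 bytes = 1622.8 MB.

1622.8 MB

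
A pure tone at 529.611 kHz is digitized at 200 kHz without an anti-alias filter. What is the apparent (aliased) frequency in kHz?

Nyquist = 200,000/2 = 100,000 Hz; 529,611 Hz exceeds it.
Alias = |529,611 − 3×200,000| = |529,611 − 600,000| = 70,389 Hz = 70.389 kHz.

70.389 kHz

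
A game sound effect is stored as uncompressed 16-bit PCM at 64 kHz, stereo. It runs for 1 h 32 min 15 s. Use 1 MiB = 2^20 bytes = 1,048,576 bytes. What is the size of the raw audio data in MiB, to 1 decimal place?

1351.3 MiB

Duration = 1 h 32 min 15 s = 5,535 s.
Bytes = 64,000 samples/s × 5,535 s × 2 bytes/sample × 2 ch = 1,416,960,000 bytes.
1,416,960,000 / 1,048,576 = 1351.3 MiB.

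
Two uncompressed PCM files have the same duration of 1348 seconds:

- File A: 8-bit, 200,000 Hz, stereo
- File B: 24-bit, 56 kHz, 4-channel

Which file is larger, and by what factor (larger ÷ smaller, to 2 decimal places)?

File B, by a factor of 1.68

File A: 200,000 × 1 × 2 = 400,000 bytes/s.
File B: 56,000 × 3 × 4 = 672,000 bytes/s.
File B is larger; ratio = 905,856,000 / 539,200,000 = 1.68.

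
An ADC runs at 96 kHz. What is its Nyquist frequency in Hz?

48,000 Hz

Nyquist frequency = sample rate / 2 = 96,000 / 2 = 48,000 Hz.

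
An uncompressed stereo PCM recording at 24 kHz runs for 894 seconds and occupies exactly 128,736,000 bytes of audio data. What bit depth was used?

Bytes per sample = 128,736,000 / (24,000 × 894 × 2) = 128,736,000 / 42,912,000 = 3.
Bit depth = 3 × 8 = 24 bits.

24 bits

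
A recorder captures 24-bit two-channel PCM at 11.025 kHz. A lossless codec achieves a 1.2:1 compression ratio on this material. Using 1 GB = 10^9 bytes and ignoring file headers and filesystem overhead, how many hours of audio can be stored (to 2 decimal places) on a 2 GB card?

10.08 hours

Uncompressed byte rate = 11,025 × 3 × 2 = 66,150 bytes/s.
After 1.2:1 compression, effective rate ≈ 55125 bytes/s.
Capacity = 2 × 1,000,000,000 = 2,000,000,000 bytes.
2,000,000,000 / effective rate ≈ 36281.18 s → 10.08 hours.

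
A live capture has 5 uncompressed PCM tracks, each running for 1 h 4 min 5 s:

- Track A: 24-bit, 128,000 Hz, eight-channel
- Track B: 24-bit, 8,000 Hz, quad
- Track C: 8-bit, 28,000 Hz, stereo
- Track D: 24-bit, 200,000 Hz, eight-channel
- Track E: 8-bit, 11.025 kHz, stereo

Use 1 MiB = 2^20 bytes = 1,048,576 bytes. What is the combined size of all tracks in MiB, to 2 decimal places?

29503.88 MiB

1 h 4 min 5 s = 3,845 s.
Track A: 128,000 × 3,845 × 3 × 8 = 11,811,840,000 bytes.
Track B: 8,000 × 3,845 × 3 × 4 = 369,120,000 bytes.
Track C: 28,000 × 3,845 × 1 × 2 = 215,320,000 bytes.
Track D: 200,000 × 3,845 × 3 × 8 = 18,456,000,000 bytes.
Track E: 11,025 × 3,845 × 1 × 2 = 84,782,250 bytes.
Total = 30,937,062,250 bytes = 29503.88 MiB.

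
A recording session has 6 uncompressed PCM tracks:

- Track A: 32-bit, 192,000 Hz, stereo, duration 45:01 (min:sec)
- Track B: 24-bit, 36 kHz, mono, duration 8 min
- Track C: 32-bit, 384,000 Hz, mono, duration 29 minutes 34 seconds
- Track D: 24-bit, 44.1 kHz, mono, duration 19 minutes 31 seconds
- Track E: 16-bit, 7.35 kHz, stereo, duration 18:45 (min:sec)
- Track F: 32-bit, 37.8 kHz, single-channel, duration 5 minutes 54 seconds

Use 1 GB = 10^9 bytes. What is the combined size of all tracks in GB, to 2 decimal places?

7.17 GB

Track A: 45:01 (min:sec) = 2,701 s; 192,000 × 2,701 × 4 × 2 = 4,148,736,000 bytes.
Track B: 8 min = 480 s; 36,000 × 480 × 3 × 1 = 51,840,000 bytes.
Track C: 29 minutes 34 seconds = 1,774 s; 384,000 × 1,774 × 4 × 1 = 2,724,864,000 bytes.
Track D: 19 minutes 31 seconds = 1,171 s; 44,100 × 1,171 × 3 × 1 = 154,923,300 bytes.
Track E: 18:45 (min:sec) = 1,125 s; 7,350 × 1,125 × 2 × 2 = 33,075,000 bytes.
Track F: 5 minutes 54 seconds = 354 s; 37,800 × 354 × 4 × 1 = 53,524,800 bytes.
Total = 7,166,963,100 bytes = 7.17 GB.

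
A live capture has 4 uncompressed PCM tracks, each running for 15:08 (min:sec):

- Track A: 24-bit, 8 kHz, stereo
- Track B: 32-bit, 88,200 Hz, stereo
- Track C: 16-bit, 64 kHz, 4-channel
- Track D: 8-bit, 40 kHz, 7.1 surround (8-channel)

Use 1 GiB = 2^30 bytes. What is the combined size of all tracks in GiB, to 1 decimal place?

1.3 GiB

15:08 (min:sec) = 908 s.
Track A: 8,000 × 908 × 3 × 2 = 43,584,000 bytes.
Track B: 88,200 × 908 × 4 × 2 = 640,684,800 bytes.
Track C: 64,000 × 908 × 2 × 4 = 464,896,000 bytes.
Track D: 40,000 × 908 × 1 × 8 = 290,560,000 bytes.
Total = 1,439,724,800 bytes = 1.3 GiB.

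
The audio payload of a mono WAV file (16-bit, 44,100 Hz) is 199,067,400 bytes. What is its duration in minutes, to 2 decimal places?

37.62 minutes

Byte rate = 44,100 × 2 × 1 = 88,200 bytes/s.
Duration = 199,067,400 / 88,200 = 2,257 s.
2,257 s / 60 = 37.62 minutes.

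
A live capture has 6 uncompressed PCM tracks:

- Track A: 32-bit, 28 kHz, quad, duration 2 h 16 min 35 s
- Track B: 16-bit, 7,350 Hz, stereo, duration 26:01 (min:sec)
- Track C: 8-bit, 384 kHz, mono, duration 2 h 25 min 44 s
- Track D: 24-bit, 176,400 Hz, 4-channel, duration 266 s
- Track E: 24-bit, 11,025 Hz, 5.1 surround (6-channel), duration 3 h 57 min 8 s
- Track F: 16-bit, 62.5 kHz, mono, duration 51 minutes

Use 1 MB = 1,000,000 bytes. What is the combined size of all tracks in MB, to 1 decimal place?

10844.1 MB

Track A: 2 h 16 min 35 s = 8,195 s; 28,000 × 8,195 × 4 × 4 = 3,671,360,000 bytes.
Track B: 26:01 (min:sec) = 1,561 s; 7,350 × 1,561 × 2 × 2 = 45,893,400 bytes.
Track C: 2 h 25 min 44 s = 8,744 s; 384,000 × 8,744 × 1 × 1 = 3,357,696,000 bytes.
Track D: 176,400 × 266 × 3 × 4 = 563,068,800 bytes.
Track E: 3 h 57 min 8 s = 14,228 s; 11,025 × 14,228 × 3 × 6 = 2,823,546,600 bytes.
Track F: 51 minutes = 3,060 s; 62,500 × 3,060 × 2 × 1 = 382,500,000 bytes.
Total = 10,844,064,800 bytes = 10844.1 MB.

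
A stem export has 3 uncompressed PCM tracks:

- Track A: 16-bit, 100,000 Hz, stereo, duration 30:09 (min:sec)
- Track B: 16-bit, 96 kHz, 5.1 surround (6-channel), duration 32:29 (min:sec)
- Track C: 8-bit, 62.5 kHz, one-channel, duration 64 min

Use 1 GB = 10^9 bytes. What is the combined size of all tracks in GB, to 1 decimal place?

Track A: 30:09 (min:sec) = 1,809 s; 100,000 × 1,809 × 2 × 2 = 723,600,000 bytes.
Track B: 32:29 (min:sec) = 1,949 s; 96,000 × 1,949 × 2 × 6 = 2,245,248,000 bytes.
Track C: 64 min = 3,840 s; 62,500 × 3,840 × 1 × 1 = 240,000,000 bytes.
Total = 3,208,848,000 bytes = 3.2 GB.

3.2 GB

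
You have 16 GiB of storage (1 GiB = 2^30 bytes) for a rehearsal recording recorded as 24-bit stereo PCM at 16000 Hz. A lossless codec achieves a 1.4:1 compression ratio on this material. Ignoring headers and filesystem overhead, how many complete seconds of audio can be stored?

250,539 seconds

Uncompressed byte rate = 16,000 × 3 × 2 = 96,000 bytes/s.
After 1.4:1 compression, effective rate ≈ 68571.43 bytes/s.
Capacity = 16 × 1,073,741,824 = 17,179,869,184 bytes.
17,179,869,184 / effective rate ≈ 250539.76 s → 250,539 seconds.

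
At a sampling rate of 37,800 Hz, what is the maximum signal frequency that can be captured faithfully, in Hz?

Nyquist frequency = sample rate / 2 = 37,800 / 2 = 18,900 Hz.

18,900 Hz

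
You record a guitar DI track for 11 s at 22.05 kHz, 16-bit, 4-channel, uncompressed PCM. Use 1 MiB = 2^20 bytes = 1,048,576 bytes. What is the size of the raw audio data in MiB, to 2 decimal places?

1.85 MiB

Bytes = 22,050 samples/s × 11 s × 2 bytes/sample × 4 ch = 1,940,400 bytes.
1,940,400 / 1,048,576 = 1.85 MiB.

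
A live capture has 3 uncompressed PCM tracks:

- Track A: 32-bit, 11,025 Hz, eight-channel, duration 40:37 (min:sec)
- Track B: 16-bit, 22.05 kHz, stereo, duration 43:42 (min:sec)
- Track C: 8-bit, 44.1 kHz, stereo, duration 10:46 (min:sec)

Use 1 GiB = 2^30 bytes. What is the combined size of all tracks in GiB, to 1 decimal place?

1.1 GiB

Track A: 40:37 (min:sec) = 2,437 s; 11,025 × 2,437 × 4 × 8 = 859,773,600 bytes.
Track B: 43:42 (min:sec) = 2,622 s; 22,050 × 2,622 × 2 × 2 = 231,260,400 bytes.
Track C: 10:46 (min:sec) = 646 s; 44,100 × 646 × 1 × 2 = 56,977,200 bytes.
Total = 1,148,011,200 bytes = 1.1 GiB.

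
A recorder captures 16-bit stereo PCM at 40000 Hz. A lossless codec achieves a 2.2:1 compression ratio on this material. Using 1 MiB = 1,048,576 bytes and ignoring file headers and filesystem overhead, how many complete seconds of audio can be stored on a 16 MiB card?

230 seconds

Uncompressed byte rate = 40,000 × 2 × 2 = 160,000 bytes/s.
After 2.2:1 compression, effective rate ≈ 72727.27 bytes/s.
Capacity = 16 × 1,048,576 = 16,777,216 bytes.
16,777,216 / effective rate ≈ 230.69 s → 230 seconds.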